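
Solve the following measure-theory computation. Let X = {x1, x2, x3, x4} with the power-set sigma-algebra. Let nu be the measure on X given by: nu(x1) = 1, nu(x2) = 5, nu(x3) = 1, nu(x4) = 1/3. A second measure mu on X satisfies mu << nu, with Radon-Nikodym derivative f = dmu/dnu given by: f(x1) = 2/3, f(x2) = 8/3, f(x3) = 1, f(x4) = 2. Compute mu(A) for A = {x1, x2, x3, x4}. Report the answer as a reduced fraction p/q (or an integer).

By the defining property of the Radon-Nikodym derivative, for every measurable set A,
  mu(A) = integral_A f dnu.
Since nu is a discrete measure concentrated on the atoms of X, the integral over A reduces to the sum
  mu(A) = sum_{x in A} f(x) * nu({x}).
Computing each term:
  x1: f(x1) * nu(x1) = 2/3 * 1 = 2/3.
  x2: f(x2) * nu(x2) = 8/3 * 5 = 40/3.
  x3: f(x3) * nu(x3) = 1 * 1 = 1.
  x4: f(x4) * nu(x4) = 2 * 1/3 = 2/3.
Summing: mu(A) = 2/3 + 40/3 + 1 + 2/3 = 47/3.

47/3


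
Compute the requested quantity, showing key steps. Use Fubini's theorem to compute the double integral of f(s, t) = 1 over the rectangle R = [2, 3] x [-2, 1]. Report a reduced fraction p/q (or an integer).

f(s, t) is a tensor product of a function of s and a function of t, and both factors are bounded continuous (hence Lebesgue integrable) on the rectangle, so Fubini's theorem applies:
  integral_R f d(m x m) = (integral_a1^b1 1 ds) * (integral_a2^b2 1 dt).
Inner integral in s: integral_{2}^{3} 1 ds = (3^1 - 2^1)/1
  = 1.
Inner integral in t: integral_{-2}^{1} 1 dt = (1^1 - (-2)^1)/1
  = 3.
Product: (1) * (3) = 3.

3


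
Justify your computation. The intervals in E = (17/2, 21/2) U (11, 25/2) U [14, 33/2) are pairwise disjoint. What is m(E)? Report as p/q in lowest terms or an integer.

For pairwise disjoint intervals, m(union_i I_i) = sum_i m(I_i),
and m is invariant under swapping open/closed endpoints (single points have measure 0).
So m(E) = sum_i (b_i - a_i).
  I_1 has length 21/2 - 17/2 = 2.
  I_2 has length 25/2 - 11 = 3/2.
  I_3 has length 33/2 - 14 = 5/2.
Summing:
  m(E) = 2 + 3/2 + 5/2 = 6.

6


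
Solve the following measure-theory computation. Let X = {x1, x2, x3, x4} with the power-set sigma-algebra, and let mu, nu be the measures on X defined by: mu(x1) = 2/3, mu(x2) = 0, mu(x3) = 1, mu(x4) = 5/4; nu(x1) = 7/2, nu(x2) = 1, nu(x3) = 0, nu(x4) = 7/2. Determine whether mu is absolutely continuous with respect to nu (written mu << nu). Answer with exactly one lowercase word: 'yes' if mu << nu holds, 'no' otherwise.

mu << nu means: every nu-null measurable set is also mu-null; equivalently, for every atom x, if nu({x}) = 0 then mu({x}) = 0.
Checking each atom:
  x1: nu = 7/2 > 0 -> no constraint.
  x2: nu = 1 > 0 -> no constraint.
  x3: nu = 0, mu = 1 > 0 -> violates mu << nu.
  x4: nu = 7/2 > 0 -> no constraint.
The atom(s) x3 violate the condition (nu = 0 but mu > 0). Therefore mu is NOT absolutely continuous w.r.t. nu.

no


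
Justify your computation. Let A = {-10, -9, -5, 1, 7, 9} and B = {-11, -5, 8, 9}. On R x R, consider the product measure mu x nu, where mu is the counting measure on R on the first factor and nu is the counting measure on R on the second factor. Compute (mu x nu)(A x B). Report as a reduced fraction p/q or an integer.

For a measurable rectangle A x B, the product measure satisfies
  (mu x nu)(A x B) = mu(A) * nu(B).
  mu(A) = 6.
  nu(B) = 4.
  (mu x nu)(A x B) = 6 * 4 = 24.

24


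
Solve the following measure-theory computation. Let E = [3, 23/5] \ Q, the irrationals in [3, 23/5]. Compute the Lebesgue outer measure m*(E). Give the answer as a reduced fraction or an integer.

The interval I = [3, 23/5] has m(I) = 23/5 - 3 = 8/5 (endpoints are measure-zero, so open/closed/half-open agree). Write I = (I cap Q) u (I \ Q). The rationals in I are countable, so m*(I cap Q) = 0 (cover each rational by intervals whose total length is arbitrarily small). By countable subadditivity m*(I) <= m*(I cap Q) + m*(I \ Q), hence m*(I \ Q) >= m(I) = 8/5. The reverse inequality m*(I \ Q) <= m*(I) = 8/5 is trivial since (I \ Q) is a subset of I. Therefore m*(I \ Q) = 8/5.

8/5


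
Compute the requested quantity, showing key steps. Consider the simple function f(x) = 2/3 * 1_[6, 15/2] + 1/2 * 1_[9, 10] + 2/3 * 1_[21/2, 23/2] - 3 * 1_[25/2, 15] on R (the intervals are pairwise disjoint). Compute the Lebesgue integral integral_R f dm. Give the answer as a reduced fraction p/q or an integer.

For a simple function f = sum_i c_i * 1_{A_i} with disjoint A_i,
  integral f dm = sum_i c_i * m(A_i).
Lengths of the A_i:
  m(A_1) = 15/2 - 6 = 3/2.
  m(A_2) = 10 - 9 = 1.
  m(A_3) = 23/2 - 21/2 = 1.
  m(A_4) = 15 - 25/2 = 5/2.
Contributions c_i * m(A_i):
  (2/3) * (3/2) = 1.
  (1/2) * (1) = 1/2.
  (2/3) * (1) = 2/3.
  (-3) * (5/2) = -15/2.
Total: 1 + 1/2 + 2/3 - 15/2 = -16/3.

-16/3


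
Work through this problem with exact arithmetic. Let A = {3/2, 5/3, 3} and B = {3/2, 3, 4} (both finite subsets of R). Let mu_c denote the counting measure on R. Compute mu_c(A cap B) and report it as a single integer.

Counting measure on a finite set equals cardinality. mu_c(A cap B) = |A cap B| (elements appearing in both).
Enumerating the elements of A that also lie in B gives 2 element(s).
So mu_c(A cap B) = 2.

2


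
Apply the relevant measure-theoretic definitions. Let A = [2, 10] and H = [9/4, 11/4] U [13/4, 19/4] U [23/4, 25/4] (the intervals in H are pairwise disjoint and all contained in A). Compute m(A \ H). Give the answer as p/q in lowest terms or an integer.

The ambient interval has length m(A) = 10 - 2 = 8.
Since the holes are disjoint and sit inside A, by finite additivity
  m(H) = sum_i (b_i - a_i), and m(A \ H) = m(A) - m(H).
Computing the hole measures:
  m(H_1) = 11/4 - 9/4 = 1/2.
  m(H_2) = 19/4 - 13/4 = 3/2.
  m(H_3) = 25/4 - 23/4 = 1/2.
Summed: m(H) = 1/2 + 3/2 + 1/2 = 5/2.
So m(A \ H) = 8 - 5/2 = 11/2.

11/2


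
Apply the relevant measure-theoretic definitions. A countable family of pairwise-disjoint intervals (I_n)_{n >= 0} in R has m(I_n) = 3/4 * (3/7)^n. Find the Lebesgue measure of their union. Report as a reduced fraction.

By countable additivity of the Lebesgue measure on pairwise disjoint measurable sets,
  m(union_{n >= 0} I_n) = sum_{n >= 0} m(I_n) = sum_{n >= 0} a * r^n,
  with a = 3/4 and r = 3/7.
Since 0 < r = 3/7 < 1, the geometric series converges:
  sum_{n >= 0} a * r^n = a / (1 - r).
  = 3/4 / (1 - 3/7)
  = 3/4 / (4/7)
  = 21/16.

21/16


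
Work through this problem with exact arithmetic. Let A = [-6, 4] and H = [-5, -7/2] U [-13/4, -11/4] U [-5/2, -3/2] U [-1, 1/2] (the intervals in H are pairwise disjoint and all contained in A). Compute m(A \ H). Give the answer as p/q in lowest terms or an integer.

The ambient interval has length m(A) = 4 - (-6) = 10.
Since the holes are disjoint and sit inside A, by finite additivity
  m(H) = sum_i (b_i - a_i), and m(A \ H) = m(A) - m(H).
Computing the hole measures:
  m(H_1) = -7/2 - (-5) = 3/2.
  m(H_2) = -11/4 - (-13/4) = 1/2.
  m(H_3) = -3/2 - (-5/2) = 1.
  m(H_4) = 1/2 - (-1) = 3/2.
Summed: m(H) = 3/2 + 1/2 + 1 + 3/2 = 9/2.
So m(A \ H) = 10 - 9/2 = 11/2.

11/2


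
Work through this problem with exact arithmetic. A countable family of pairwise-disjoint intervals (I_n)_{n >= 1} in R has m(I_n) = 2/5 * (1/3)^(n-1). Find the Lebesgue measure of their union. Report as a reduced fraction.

By countable additivity of the Lebesgue measure on pairwise disjoint measurable sets,
  m(union_{n >= 1} I_n) = sum_{n >= 1} m(I_n) = sum_{n >= 1} a * r^(n-1),
  with a = 2/5 and r = 1/3.
Since 0 < r = 1/3 < 1, the geometric series converges:
  sum_{n >= 1} a * r^(n-1) = a / (1 - r).
  = 2/5 / (1 - 1/3)
  = 2/5 / (2/3)
  = 3/5.

3/5


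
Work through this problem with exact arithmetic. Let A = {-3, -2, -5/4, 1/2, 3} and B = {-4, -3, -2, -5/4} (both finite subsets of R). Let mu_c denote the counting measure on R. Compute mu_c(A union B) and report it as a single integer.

Counting measure on a finite set equals cardinality. By inclusion-exclusion, |A union B| = |A| + |B| - |A cap B|.
|A| = 5, |B| = 4, |A cap B| = 3.
So mu_c(A union B) = 5 + 4 - 3 = 6.

6


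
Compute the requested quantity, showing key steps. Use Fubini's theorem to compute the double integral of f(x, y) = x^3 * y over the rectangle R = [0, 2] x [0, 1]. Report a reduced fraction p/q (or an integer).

f(x, y) is a tensor product of a function of x and a function of y, and both factors are bounded continuous (hence Lebesgue integrable) on the rectangle, so Fubini's theorem applies:
  integral_R f d(m x m) = (integral_a1^b1 x^3 dx) * (integral_a2^b2 y dy).
Inner integral in x: integral_{0}^{2} x^3 dx = (2^4 - 0^4)/4
  = 4.
Inner integral in y: integral_{0}^{1} y dy = (1^2 - 0^2)/2
  = 1/2.
Product: (4) * (1/2) = 2.

2


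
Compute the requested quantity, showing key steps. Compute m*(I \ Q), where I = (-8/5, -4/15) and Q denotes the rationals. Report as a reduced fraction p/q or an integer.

The interval I = (-8/5, -4/15) has m(I) = -4/15 - (-8/5) = 4/3 (endpoints are measure-zero, so open/closed/half-open agree). Write I = (I cap Q) u (I \ Q). The rationals in I are countable, so m*(I cap Q) = 0 (cover each rational by intervals whose total length is arbitrarily small). By countable subadditivity m*(I) <= m*(I cap Q) + m*(I \ Q), hence m*(I \ Q) >= m(I) = 4/3. The reverse inequality m*(I \ Q) <= m*(I) = 4/3 is trivial since (I \ Q) is a subset of I. Therefore m*(I \ Q) = 4/3.

4/3


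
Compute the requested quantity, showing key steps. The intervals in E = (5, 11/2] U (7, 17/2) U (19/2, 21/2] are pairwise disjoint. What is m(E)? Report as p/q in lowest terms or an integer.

For pairwise disjoint intervals, m(union_i I_i) = sum_i m(I_i),
and m is invariant under swapping open/closed endpoints (single points have measure 0).
So m(E) = sum_i (b_i - a_i).
  I_1 has length 11/2 - 5 = 1/2.
  I_2 has length 17/2 - 7 = 3/2.
  I_3 has length 21/2 - 19/2 = 1.
Summing:
  m(E) = 1/2 + 3/2 + 1 = 3.

3


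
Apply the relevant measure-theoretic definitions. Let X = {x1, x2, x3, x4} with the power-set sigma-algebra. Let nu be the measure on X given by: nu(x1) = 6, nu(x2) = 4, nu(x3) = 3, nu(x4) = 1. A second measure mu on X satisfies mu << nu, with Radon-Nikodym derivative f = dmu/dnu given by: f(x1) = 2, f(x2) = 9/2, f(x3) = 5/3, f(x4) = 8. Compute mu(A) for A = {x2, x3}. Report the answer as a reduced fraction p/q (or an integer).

By the defining property of the Radon-Nikodym derivative, for every measurable set A,
  mu(A) = integral_A f dnu.
Since nu is a discrete measure concentrated on the atoms of X, the integral over A reduces to the sum
  mu(A) = sum_{x in A} f(x) * nu({x}).
Computing each term:
  x2: f(x2) * nu(x2) = 9/2 * 4 = 18.
  x3: f(x3) * nu(x3) = 5/3 * 3 = 5.
Summing: mu(A) = 18 + 5 = 23.

23


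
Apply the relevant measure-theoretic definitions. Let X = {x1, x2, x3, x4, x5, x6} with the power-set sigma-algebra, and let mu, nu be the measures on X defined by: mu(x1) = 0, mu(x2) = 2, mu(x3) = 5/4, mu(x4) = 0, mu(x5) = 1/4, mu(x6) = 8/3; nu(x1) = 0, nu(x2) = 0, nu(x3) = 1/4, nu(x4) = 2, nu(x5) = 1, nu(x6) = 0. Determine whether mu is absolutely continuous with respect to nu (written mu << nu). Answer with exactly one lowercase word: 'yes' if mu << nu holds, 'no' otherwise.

mu << nu means: every nu-null measurable set is also mu-null; equivalently, for every atom x, if nu({x}) = 0 then mu({x}) = 0.
Checking each atom:
  x1: nu = 0, mu = 0 -> consistent with mu << nu.
  x2: nu = 0, mu = 2 > 0 -> violates mu << nu.
  x3: nu = 1/4 > 0 -> no constraint.
  x4: nu = 2 > 0 -> no constraint.
  x5: nu = 1 > 0 -> no constraint.
  x6: nu = 0, mu = 8/3 > 0 -> violates mu << nu.
The atom(s) x2, x6 violate the condition (nu = 0 but mu > 0). Therefore mu is NOT absolutely continuous w.r.t. nu.

no


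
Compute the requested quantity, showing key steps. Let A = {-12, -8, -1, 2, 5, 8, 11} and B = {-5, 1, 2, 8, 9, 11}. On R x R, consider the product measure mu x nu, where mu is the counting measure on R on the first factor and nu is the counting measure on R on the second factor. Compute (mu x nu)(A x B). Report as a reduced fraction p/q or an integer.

For a measurable rectangle A x B, the product measure satisfies
  (mu x nu)(A x B) = mu(A) * nu(B).
  mu(A) = 7.
  nu(B) = 6.
  (mu x nu)(A x B) = 7 * 6 = 42.

42


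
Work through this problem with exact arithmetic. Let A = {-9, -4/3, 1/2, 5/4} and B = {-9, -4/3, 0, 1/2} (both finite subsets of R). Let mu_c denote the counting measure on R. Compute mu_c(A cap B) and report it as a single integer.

Counting measure on a finite set equals cardinality. mu_c(A cap B) = |A cap B| (elements appearing in both).
Enumerating the elements of A that also lie in B gives 3 element(s).
So mu_c(A cap B) = 3.

3


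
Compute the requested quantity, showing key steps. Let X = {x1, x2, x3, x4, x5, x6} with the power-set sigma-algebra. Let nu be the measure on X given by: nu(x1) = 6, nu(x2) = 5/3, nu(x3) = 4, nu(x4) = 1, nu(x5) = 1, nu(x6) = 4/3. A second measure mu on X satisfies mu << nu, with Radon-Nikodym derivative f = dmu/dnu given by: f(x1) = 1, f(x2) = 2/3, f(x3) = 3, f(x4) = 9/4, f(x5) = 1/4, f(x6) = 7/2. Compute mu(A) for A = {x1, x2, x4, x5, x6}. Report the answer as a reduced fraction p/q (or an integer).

By the defining property of the Radon-Nikodym derivative, for every measurable set A,
  mu(A) = integral_A f dnu.
Since nu is a discrete measure concentrated on the atoms of X, the integral over A reduces to the sum
  mu(A) = sum_{x in A} f(x) * nu({x}).
Computing each term:
  x1: f(x1) * nu(x1) = 1 * 6 = 6.
  x2: f(x2) * nu(x2) = 2/3 * 5/3 = 10/9.
  x4: f(x4) * nu(x4) = 9/4 * 1 = 9/4.
  x5: f(x5) * nu(x5) = 1/4 * 1 = 1/4.
  x6: f(x6) * nu(x6) = 7/2 * 4/3 = 14/3.
Summing: mu(A) = 6 + 10/9 + 9/4 + 1/4 + 14/3 = 257/18.

257/18


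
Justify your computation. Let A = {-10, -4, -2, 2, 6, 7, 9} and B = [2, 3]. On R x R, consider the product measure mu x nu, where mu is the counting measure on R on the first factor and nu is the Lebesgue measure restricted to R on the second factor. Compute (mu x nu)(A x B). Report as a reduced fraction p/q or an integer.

For a measurable rectangle A x B, the product measure satisfies
  (mu x nu)(A x B) = mu(A) * nu(B).
  mu(A) = 7.
  nu(B) = 1.
  (mu x nu)(A x B) = 7 * 1 = 7.

7


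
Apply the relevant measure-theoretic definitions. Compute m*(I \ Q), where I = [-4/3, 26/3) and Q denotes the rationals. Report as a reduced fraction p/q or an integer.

The interval I = [-4/3, 26/3) has m(I) = 26/3 - (-4/3) = 10 (endpoints are measure-zero, so open/closed/half-open agree). Write I = (I cap Q) u (I \ Q). The rationals in I are countable, so m*(I cap Q) = 0 (cover each rational by intervals whose total length is arbitrarily small). By countable subadditivity m*(I) <= m*(I cap Q) + m*(I \ Q), hence m*(I \ Q) >= m(I) = 10. The reverse inequality m*(I \ Q) <= m*(I) = 10 is trivial since (I \ Q) is a subset of I. Therefore m*(I \ Q) = 10.

10


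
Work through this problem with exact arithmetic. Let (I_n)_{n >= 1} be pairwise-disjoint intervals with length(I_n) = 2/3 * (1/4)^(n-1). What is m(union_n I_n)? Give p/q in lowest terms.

By countable additivity of the Lebesgue measure on pairwise disjoint measurable sets,
  m(union_{n >= 1} I_n) = sum_{n >= 1} m(I_n) = sum_{n >= 1} a * r^(n-1),
  with a = 2/3 and r = 1/4.
Since 0 < r = 1/4 < 1, the geometric series converges:
  sum_{n >= 1} a * r^(n-1) = a / (1 - r).
  = 2/3 / (1 - 1/4)
  = 2/3 / (3/4)
  = 8/9.

8/9


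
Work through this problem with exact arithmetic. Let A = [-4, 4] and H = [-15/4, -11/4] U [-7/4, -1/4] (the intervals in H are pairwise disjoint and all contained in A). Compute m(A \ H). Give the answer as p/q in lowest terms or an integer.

The ambient interval has length m(A) = 4 - (-4) = 8.
Since the holes are disjoint and sit inside A, by finite additivity
  m(H) = sum_i (b_i - a_i), and m(A \ H) = m(A) - m(H).
Computing the hole measures:
  m(H_1) = -11/4 - (-15/4) = 1.
  m(H_2) = -1/4 - (-7/4) = 3/2.
Summed: m(H) = 1 + 3/2 = 5/2.
So m(A \ H) = 8 - 5/2 = 11/2.

11/2


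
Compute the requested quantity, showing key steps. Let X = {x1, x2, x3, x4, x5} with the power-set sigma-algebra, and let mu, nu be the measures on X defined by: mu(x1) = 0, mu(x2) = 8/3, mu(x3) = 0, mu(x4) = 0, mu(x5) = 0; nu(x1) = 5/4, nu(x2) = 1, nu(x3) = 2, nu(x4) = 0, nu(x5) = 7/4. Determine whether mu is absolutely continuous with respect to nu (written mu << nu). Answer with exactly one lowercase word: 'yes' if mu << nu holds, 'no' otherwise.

mu << nu means: every nu-null measurable set is also mu-null; equivalently, for every atom x, if nu({x}) = 0 then mu({x}) = 0.
Checking each atom:
  x1: nu = 5/4 > 0 -> no constraint.
  x2: nu = 1 > 0 -> no constraint.
  x3: nu = 2 > 0 -> no constraint.
  x4: nu = 0, mu = 0 -> consistent with mu << nu.
  x5: nu = 7/4 > 0 -> no constraint.
No atom violates the condition. Therefore mu << nu.

yes


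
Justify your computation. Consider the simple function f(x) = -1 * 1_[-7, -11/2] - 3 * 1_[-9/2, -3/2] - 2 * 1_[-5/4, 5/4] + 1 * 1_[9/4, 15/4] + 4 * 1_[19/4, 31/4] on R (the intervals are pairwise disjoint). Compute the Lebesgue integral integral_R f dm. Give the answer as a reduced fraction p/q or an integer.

For a simple function f = sum_i c_i * 1_{A_i} with disjoint A_i,
  integral f dm = sum_i c_i * m(A_i).
Lengths of the A_i:
  m(A_1) = -11/2 - (-7) = 3/2.
  m(A_2) = -3/2 - (-9/2) = 3.
  m(A_3) = 5/4 - (-5/4) = 5/2.
  m(A_4) = 15/4 - 9/4 = 3/2.
  m(A_5) = 31/4 - 19/4 = 3.
Contributions c_i * m(A_i):
  (-1) * (3/2) = -3/2.
  (-3) * (3) = -9.
  (-2) * (5/2) = -5.
  (1) * (3/2) = 3/2.
  (4) * (3) = 12.
Total: -3/2 - 9 - 5 + 3/2 + 12 = -2.

-2


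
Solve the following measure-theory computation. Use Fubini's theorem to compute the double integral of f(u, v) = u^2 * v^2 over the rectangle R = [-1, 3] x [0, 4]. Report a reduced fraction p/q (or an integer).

f(u, v) is a tensor product of a function of u and a function of v, and both factors are bounded continuous (hence Lebesgue integrable) on the rectangle, so Fubini's theorem applies:
  integral_R f d(m x m) = (integral_a1^b1 u^2 du) * (integral_a2^b2 v^2 dv).
Inner integral in u: integral_{-1}^{3} u^2 du = (3^3 - (-1)^3)/3
  = 28/3.
Inner integral in v: integral_{0}^{4} v^2 dv = (4^3 - 0^3)/3
  = 64/3.
Product: (28/3) * (64/3) = 1792/9.

1792/9


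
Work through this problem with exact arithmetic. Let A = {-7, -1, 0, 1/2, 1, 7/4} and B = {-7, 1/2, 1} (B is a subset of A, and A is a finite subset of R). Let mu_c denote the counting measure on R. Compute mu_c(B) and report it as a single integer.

Counting measure assigns mu_c(E) = |E| (number of elements) when E is finite.
B has 3 element(s), so mu_c(B) = 3.

3


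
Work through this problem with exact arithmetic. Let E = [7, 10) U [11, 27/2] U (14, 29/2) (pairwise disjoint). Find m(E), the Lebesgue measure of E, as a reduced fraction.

For pairwise disjoint intervals, m(union_i I_i) = sum_i m(I_i),
and m is invariant under swapping open/closed endpoints (single points have measure 0).
So m(E) = sum_i (b_i - a_i).
  I_1 has length 10 - 7 = 3.
  I_2 has length 27/2 - 11 = 5/2.
  I_3 has length 29/2 - 14 = 1/2.
Summing:
  m(E) = 3 + 5/2 + 1/2 = 6.

6


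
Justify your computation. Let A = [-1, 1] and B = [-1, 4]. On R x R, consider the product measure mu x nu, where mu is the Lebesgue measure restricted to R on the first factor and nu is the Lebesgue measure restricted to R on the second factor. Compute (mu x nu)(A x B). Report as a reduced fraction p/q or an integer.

For a measurable rectangle A x B, the product measure satisfies
  (mu x nu)(A x B) = mu(A) * nu(B).
  mu(A) = 2.
  nu(B) = 5.
  (mu x nu)(A x B) = 2 * 5 = 10.

10


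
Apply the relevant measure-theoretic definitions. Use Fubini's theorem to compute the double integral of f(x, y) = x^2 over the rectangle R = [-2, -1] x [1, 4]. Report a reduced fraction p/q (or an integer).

f(x, y) is a tensor product of a function of x and a function of y, and both factors are bounded continuous (hence Lebesgue integrable) on the rectangle, so Fubini's theorem applies:
  integral_R f d(m x m) = (integral_a1^b1 x^2 dx) * (integral_a2^b2 1 dy).
Inner integral in x: integral_{-2}^{-1} x^2 dx = ((-1)^3 - (-2)^3)/3
  = 7/3.
Inner integral in y: integral_{1}^{4} 1 dy = (4^1 - 1^1)/1
  = 3.
Product: (7/3) * (3) = 7.

7


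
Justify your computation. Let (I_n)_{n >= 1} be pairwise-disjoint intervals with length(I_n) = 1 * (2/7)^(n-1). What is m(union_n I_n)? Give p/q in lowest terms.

By countable additivity of the Lebesgue measure on pairwise disjoint measurable sets,
  m(union_{n >= 1} I_n) = sum_{n >= 1} m(I_n) = sum_{n >= 1} a * r^(n-1),
  with a = 1 and r = 2/7.
Since 0 < r = 2/7 < 1, the geometric series converges:
  sum_{n >= 1} a * r^(n-1) = a / (1 - r).
  = 1 / (1 - 2/7)
  = 1 / (5/7)
  = 7/5.

7/5


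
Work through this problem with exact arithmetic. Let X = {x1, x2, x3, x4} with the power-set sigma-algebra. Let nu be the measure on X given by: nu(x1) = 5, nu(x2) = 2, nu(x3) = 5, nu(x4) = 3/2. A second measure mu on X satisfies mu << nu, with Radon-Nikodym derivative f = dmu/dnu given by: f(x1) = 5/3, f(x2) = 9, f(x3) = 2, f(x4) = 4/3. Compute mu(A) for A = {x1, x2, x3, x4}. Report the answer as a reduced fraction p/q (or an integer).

By the defining property of the Radon-Nikodym derivative, for every measurable set A,
  mu(A) = integral_A f dnu.
Since nu is a discrete measure concentrated on the atoms of X, the integral over A reduces to the sum
  mu(A) = sum_{x in A} f(x) * nu({x}).
Computing each term:
  x1: f(x1) * nu(x1) = 5/3 * 5 = 25/3.
  x2: f(x2) * nu(x2) = 9 * 2 = 18.
  x3: f(x3) * nu(x3) = 2 * 5 = 10.
  x4: f(x4) * nu(x4) = 4/3 * 3/2 = 2.
Summing: mu(A) = 25/3 + 18 + 10 + 2 = 115/3.

115/3


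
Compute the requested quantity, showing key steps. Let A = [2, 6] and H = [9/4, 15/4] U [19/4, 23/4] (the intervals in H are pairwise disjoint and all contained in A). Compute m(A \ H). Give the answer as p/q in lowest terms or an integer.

The ambient interval has length m(A) = 6 - 2 = 4.
Since the holes are disjoint and sit inside A, by finite additivity
  m(H) = sum_i (b_i - a_i), and m(A \ H) = m(A) - m(H).
Computing the hole measures:
  m(H_1) = 15/4 - 9/4 = 3/2.
  m(H_2) = 23/4 - 19/4 = 1.
Summed: m(H) = 3/2 + 1 = 5/2.
So m(A \ H) = 4 - 5/2 = 3/2.

3/2


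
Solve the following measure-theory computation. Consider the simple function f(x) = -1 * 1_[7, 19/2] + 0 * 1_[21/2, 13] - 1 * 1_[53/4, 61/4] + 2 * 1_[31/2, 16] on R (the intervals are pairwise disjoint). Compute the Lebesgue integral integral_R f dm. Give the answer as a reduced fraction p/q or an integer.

For a simple function f = sum_i c_i * 1_{A_i} with disjoint A_i,
  integral f dm = sum_i c_i * m(A_i).
Lengths of the A_i:
  m(A_1) = 19/2 - 7 = 5/2.
  m(A_2) = 13 - 21/2 = 5/2.
  m(A_3) = 61/4 - 53/4 = 2.
  m(A_4) = 16 - 31/2 = 1/2.
Contributions c_i * m(A_i):
  (-1) * (5/2) = -5/2.
  (0) * (5/2) = 0.
  (-1) * (2) = -2.
  (2) * (1/2) = 1.
Total: -5/2 + 0 - 2 + 1 = -7/2.

-7/2


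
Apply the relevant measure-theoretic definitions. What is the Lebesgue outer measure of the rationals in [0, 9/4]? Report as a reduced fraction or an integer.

Q cap [0, 9/4] is countable; list its elements as q_1, q_2, ... . Fix eps > 0 and cover the k-th point by an interval of length eps * 2^(-k). The cover has total length eps * sum_{k>=1} 2^(-k) = eps, so by definition of outer measure m*(Q cap [0, 9/4]) <= eps. Since eps was arbitrary and m* >= 0, the outer measure is 0.

0


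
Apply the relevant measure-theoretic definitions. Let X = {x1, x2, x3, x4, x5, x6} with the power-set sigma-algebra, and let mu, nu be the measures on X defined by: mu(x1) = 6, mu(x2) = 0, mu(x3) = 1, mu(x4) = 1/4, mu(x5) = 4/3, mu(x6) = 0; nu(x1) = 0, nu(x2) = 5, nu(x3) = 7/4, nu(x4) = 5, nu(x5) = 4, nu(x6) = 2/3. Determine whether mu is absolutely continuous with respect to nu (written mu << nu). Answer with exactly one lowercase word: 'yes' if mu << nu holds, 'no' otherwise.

mu << nu means: every nu-null measurable set is also mu-null; equivalently, for every atom x, if nu({x}) = 0 then mu({x}) = 0.
Checking each atom:
  x1: nu = 0, mu = 6 > 0 -> violates mu << nu.
  x2: nu = 5 > 0 -> no constraint.
  x3: nu = 7/4 > 0 -> no constraint.
  x4: nu = 5 > 0 -> no constraint.
  x5: nu = 4 > 0 -> no constraint.
  x6: nu = 2/3 > 0 -> no constraint.
The atom(s) x1 violate the condition (nu = 0 but mu > 0). Therefore mu is NOT absolutely continuous w.r.t. nu.

no


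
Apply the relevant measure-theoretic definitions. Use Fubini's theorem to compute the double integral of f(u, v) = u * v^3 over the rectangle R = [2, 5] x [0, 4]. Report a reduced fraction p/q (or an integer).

f(u, v) is a tensor product of a function of u and a function of v, and both factors are bounded continuous (hence Lebesgue integrable) on the rectangle, so Fubini's theorem applies:
  integral_R f d(m x m) = (integral_a1^b1 u du) * (integral_a2^b2 v^3 dv).
Inner integral in u: integral_{2}^{5} u du = (5^2 - 2^2)/2
  = 21/2.
Inner integral in v: integral_{0}^{4} v^3 dv = (4^4 - 0^4)/4
  = 64.
Product: (21/2) * (64) = 672.

672


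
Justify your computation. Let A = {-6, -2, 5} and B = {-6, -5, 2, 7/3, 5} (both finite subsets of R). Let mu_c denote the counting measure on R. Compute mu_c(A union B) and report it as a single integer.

Counting measure on a finite set equals cardinality. By inclusion-exclusion, |A union B| = |A| + |B| - |A cap B|.
|A| = 3, |B| = 5, |A cap B| = 2.
So mu_c(A union B) = 3 + 5 - 2 = 6.

6


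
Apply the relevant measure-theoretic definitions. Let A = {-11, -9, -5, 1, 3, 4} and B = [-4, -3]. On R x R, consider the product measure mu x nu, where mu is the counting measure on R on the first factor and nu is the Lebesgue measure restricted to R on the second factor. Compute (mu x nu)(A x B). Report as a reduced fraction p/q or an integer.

For a measurable rectangle A x B, the product measure satisfies
  (mu x nu)(A x B) = mu(A) * nu(B).
  mu(A) = 6.
  nu(B) = 1.
  (mu x nu)(A x B) = 6 * 1 = 6.

6


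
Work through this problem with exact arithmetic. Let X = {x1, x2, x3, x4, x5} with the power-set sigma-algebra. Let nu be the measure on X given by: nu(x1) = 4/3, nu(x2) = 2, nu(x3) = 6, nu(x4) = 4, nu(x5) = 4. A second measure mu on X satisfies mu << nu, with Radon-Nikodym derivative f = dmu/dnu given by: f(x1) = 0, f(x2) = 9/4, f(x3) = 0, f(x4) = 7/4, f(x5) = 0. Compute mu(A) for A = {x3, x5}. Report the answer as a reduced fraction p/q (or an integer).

By the defining property of the Radon-Nikodym derivative, for every measurable set A,
  mu(A) = integral_A f dnu.
Since nu is a discrete measure concentrated on the atoms of X, the integral over A reduces to the sum
  mu(A) = sum_{x in A} f(x) * nu({x}).
Computing each term:
  x3: f(x3) * nu(x3) = 0 * 6 = 0.
  x5: f(x5) * nu(x5) = 0 * 4 = 0.
Summing: mu(A) = 0 + 0 = 0.

0


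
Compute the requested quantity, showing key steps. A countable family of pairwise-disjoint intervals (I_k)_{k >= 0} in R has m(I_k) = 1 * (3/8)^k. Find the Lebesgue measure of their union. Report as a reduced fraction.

By countable additivity of the Lebesgue measure on pairwise disjoint measurable sets,
  m(union_{k >= 0} I_k) = sum_{k >= 0} m(I_k) = sum_{k >= 0} a * r^k,
  with a = 1 and r = 3/8.
Since 0 < r = 3/8 < 1, the geometric series converges:
  sum_{k >= 0} a * r^k = a / (1 - r).
  = 1 / (1 - 3/8)
  = 1 / (5/8)
  = 8/5.

8/5


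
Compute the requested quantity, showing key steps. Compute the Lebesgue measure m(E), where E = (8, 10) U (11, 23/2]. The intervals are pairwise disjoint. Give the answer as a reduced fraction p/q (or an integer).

For pairwise disjoint intervals, m(union_i I_i) = sum_i m(I_i),
and m is invariant under swapping open/closed endpoints (single points have measure 0).
So m(E) = sum_i (b_i - a_i).
  I_1 has length 10 - 8 = 2.
  I_2 has length 23/2 - 11 = 1/2.
Summing:
  m(E) = 2 + 1/2 = 5/2.

5/2


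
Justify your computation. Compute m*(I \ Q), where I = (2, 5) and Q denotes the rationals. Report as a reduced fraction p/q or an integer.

The interval I = (2, 5) has m(I) = 5 - 2 = 3 (endpoints are measure-zero, so open/closed/half-open agree). Write I = (I cap Q) u (I \ Q). The rationals in I are countable, so m*(I cap Q) = 0 (cover each rational by intervals whose total length is arbitrarily small). By countable subadditivity m*(I) <= m*(I cap Q) + m*(I \ Q), hence m*(I \ Q) >= m(I) = 3. The reverse inequality m*(I \ Q) <= m*(I) = 3 is trivial since (I \ Q) is a subset of I. Therefore m*(I \ Q) = 3.

3


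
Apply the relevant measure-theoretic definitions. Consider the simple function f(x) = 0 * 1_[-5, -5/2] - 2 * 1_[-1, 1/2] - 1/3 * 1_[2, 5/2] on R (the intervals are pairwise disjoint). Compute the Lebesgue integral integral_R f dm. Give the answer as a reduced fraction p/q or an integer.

For a simple function f = sum_i c_i * 1_{A_i} with disjoint A_i,
  integral f dm = sum_i c_i * m(A_i).
Lengths of the A_i:
  m(A_1) = -5/2 - (-5) = 5/2.
  m(A_2) = 1/2 - (-1) = 3/2.
  m(A_3) = 5/2 - 2 = 1/2.
Contributions c_i * m(A_i):
  (0) * (5/2) = 0.
  (-2) * (3/2) = -3.
  (-1/3) * (1/2) = -1/6.
Total: 0 - 3 - 1/6 = -19/6.

-19/6


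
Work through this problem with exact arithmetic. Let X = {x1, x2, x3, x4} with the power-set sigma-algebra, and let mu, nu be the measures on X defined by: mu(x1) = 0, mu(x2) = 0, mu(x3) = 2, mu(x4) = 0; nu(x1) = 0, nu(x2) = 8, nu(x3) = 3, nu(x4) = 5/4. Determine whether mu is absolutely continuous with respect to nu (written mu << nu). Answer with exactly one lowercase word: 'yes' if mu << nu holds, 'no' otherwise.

mu << nu means: every nu-null measurable set is also mu-null; equivalently, for every atom x, if nu({x}) = 0 then mu({x}) = 0.
Checking each atom:
  x1: nu = 0, mu = 0 -> consistent with mu << nu.
  x2: nu = 8 > 0 -> no constraint.
  x3: nu = 3 > 0 -> no constraint.
  x4: nu = 5/4 > 0 -> no constraint.
No atom violates the condition. Therefore mu << nu.

yes


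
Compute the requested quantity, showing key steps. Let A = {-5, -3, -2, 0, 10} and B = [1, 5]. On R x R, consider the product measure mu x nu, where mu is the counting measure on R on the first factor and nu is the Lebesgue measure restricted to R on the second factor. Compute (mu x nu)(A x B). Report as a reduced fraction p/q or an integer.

For a measurable rectangle A x B, the product measure satisfies
  (mu x nu)(A x B) = mu(A) * nu(B).
  mu(A) = 5.
  nu(B) = 4.
  (mu x nu)(A x B) = 5 * 4 = 20.

20


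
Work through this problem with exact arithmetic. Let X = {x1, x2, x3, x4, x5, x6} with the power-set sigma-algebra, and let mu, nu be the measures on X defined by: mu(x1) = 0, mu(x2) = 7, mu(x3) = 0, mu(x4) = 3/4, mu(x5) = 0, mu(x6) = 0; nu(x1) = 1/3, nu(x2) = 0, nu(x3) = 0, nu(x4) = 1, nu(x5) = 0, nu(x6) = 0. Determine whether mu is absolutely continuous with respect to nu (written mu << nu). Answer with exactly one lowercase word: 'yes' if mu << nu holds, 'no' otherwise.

mu << nu means: every nu-null measurable set is also mu-null; equivalently, for every atom x, if nu({x}) = 0 then mu({x}) = 0.
Checking each atom:
  x1: nu = 1/3 > 0 -> no constraint.
  x2: nu = 0, mu = 7 > 0 -> violates mu << nu.
  x3: nu = 0, mu = 0 -> consistent with mu << nu.
  x4: nu = 1 > 0 -> no constraint.
  x5: nu = 0, mu = 0 -> consistent with mu << nu.
  x6: nu = 0, mu = 0 -> consistent with mu << nu.
The atom(s) x2 violate the condition (nu = 0 but mu > 0). Therefore mu is NOT absolutely continuous w.r.t. nu.

no


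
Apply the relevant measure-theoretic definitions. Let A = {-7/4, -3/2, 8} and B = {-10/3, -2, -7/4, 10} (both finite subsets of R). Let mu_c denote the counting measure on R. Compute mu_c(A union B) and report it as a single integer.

Counting measure on a finite set equals cardinality. By inclusion-exclusion, |A union B| = |A| + |B| - |A cap B|.
|A| = 3, |B| = 4, |A cap B| = 1.
So mu_c(A union B) = 3 + 4 - 1 = 6.

6


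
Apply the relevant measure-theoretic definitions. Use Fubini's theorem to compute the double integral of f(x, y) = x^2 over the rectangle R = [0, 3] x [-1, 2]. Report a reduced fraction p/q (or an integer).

f(x, y) is a tensor product of a function of x and a function of y, and both factors are bounded continuous (hence Lebesgue integrable) on the rectangle, so Fubini's theorem applies:
  integral_R f d(m x m) = (integral_a1^b1 x^2 dx) * (integral_a2^b2 1 dy).
Inner integral in x: integral_{0}^{3} x^2 dx = (3^3 - 0^3)/3
  = 9.
Inner integral in y: integral_{-1}^{2} 1 dy = (2^1 - (-1)^1)/1
  = 3.
Product: (9) * (3) = 27.

27


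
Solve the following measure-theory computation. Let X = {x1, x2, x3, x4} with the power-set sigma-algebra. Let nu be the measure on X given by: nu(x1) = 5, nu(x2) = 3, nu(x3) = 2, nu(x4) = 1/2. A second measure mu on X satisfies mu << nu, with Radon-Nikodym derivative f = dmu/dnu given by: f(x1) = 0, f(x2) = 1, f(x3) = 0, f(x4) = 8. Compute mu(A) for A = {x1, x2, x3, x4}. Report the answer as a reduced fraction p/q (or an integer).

By the defining property of the Radon-Nikodym derivative, for every measurable set A,
  mu(A) = integral_A f dnu.
Since nu is a discrete measure concentrated on the atoms of X, the integral over A reduces to the sum
  mu(A) = sum_{x in A} f(x) * nu({x}).
Computing each term:
  x1: f(x1) * nu(x1) = 0 * 5 = 0.
  x2: f(x2) * nu(x2) = 1 * 3 = 3.
  x3: f(x3) * nu(x3) = 0 * 2 = 0.
  x4: f(x4) * nu(x4) = 8 * 1/2 = 4.
Summing: mu(A) = 0 + 3 + 0 + 4 = 7.

7


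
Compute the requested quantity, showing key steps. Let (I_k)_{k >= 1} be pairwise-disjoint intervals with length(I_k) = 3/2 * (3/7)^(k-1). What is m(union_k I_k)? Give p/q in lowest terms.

By countable additivity of the Lebesgue measure on pairwise disjoint measurable sets,
  m(union_{k >= 1} I_k) = sum_{k >= 1} m(I_k) = sum_{k >= 1} a * r^(k-1),
  with a = 3/2 and r = 3/7.
Since 0 < r = 3/7 < 1, the geometric series converges:
  sum_{k >= 1} a * r^(k-1) = a / (1 - r).
  = 3/2 / (1 - 3/7)
  = 3/2 / (4/7)
  = 21/8.

21/8


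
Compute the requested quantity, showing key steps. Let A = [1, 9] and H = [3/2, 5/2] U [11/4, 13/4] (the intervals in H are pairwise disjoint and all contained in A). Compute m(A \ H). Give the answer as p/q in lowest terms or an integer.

The ambient interval has length m(A) = 9 - 1 = 8.
Since the holes are disjoint and sit inside A, by finite additivity
  m(H) = sum_i (b_i - a_i), and m(A \ H) = m(A) - m(H).
Computing the hole measures:
  m(H_1) = 5/2 - 3/2 = 1.
  m(H_2) = 13/4 - 11/4 = 1/2.
Summed: m(H) = 1 + 1/2 = 3/2.
So m(A \ H) = 8 - 3/2 = 13/2.

13/2


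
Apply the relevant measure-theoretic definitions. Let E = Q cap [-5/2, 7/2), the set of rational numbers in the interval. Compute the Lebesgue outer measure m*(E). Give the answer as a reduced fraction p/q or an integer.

The set Q cap [-5/2, 7/2) is countable (a subset of the countable set Q). Lebesgue outer measure of any countable set is 0: each singleton {q} has m*({q}) = 0, and by countable subadditivity m*(union_k {q_k}) <= sum_k m*({q_k}) = sum_k 0 = 0. The reverse inequality m*(E) >= 0 is automatic. So m*(Q cap [-5/2, 7/2)) = 0.

0


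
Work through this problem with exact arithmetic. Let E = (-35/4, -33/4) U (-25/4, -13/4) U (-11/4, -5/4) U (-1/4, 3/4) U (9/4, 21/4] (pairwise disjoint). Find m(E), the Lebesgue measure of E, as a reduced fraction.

For pairwise disjoint intervals, m(union_i I_i) = sum_i m(I_i),
and m is invariant under swapping open/closed endpoints (single points have measure 0).
So m(E) = sum_i (b_i - a_i).
  I_1 has length -33/4 - (-35/4) = 1/2.
  I_2 has length -13/4 - (-25/4) = 3.
  I_3 has length -5/4 - (-11/4) = 3/2.
  I_4 has length 3/4 - (-1/4) = 1.
  I_5 has length 21/4 - 9/4 = 3.
Summing:
  m(E) = 1/2 + 3 + 3/2 + 1 + 3 = 9.

9


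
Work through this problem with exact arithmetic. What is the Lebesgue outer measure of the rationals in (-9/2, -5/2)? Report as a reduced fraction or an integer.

E = Q cap (-9/2, -5/2) is a subset of Q, which is countable. Enumerate Q = {q_1, q_2, ...}; for any eps > 0, cover q_k by the open interval (q_k - eps/2^(k+1), q_k + eps/2^(k+1)), of length eps/2^k. The total cover length is sum_{k>=1} eps/2^k = eps. Hence m*(E) <= m*(Q) <= eps for every eps > 0, and since outer measure is non-negative, m*(E) = 0.

0


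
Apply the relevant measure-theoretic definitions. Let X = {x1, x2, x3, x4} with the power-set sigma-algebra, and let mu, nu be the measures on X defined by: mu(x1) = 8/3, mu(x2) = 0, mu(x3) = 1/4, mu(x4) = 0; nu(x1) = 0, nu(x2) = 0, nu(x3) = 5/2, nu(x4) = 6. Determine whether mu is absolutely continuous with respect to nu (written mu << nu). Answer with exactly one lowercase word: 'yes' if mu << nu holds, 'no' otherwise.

mu << nu means: every nu-null measurable set is also mu-null; equivalently, for every atom x, if nu({x}) = 0 then mu({x}) = 0.
Checking each atom:
  x1: nu = 0, mu = 8/3 > 0 -> violates mu << nu.
  x2: nu = 0, mu = 0 -> consistent with mu << nu.
  x3: nu = 5/2 > 0 -> no constraint.
  x4: nu = 6 > 0 -> no constraint.
The atom(s) x1 violate the condition (nu = 0 but mu > 0). Therefore mu is NOT absolutely continuous w.r.t. nu.

no


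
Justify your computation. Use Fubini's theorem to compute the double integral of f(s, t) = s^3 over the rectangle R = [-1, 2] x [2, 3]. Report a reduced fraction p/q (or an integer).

f(s, t) is a tensor product of a function of s and a function of t, and both factors are bounded continuous (hence Lebesgue integrable) on the rectangle, so Fubini's theorem applies:
  integral_R f d(m x m) = (integral_a1^b1 s^3 ds) * (integral_a2^b2 1 dt).
Inner integral in s: integral_{-1}^{2} s^3 ds = (2^4 - (-1)^4)/4
  = 15/4.
Inner integral in t: integral_{2}^{3} 1 dt = (3^1 - 2^1)/1
  = 1.
Product: (15/4) * (1) = 15/4.

15/4


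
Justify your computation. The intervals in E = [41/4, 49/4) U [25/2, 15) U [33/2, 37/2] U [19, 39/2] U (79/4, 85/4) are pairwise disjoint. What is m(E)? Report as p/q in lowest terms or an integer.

For pairwise disjoint intervals, m(union_i I_i) = sum_i m(I_i),
and m is invariant under swapping open/closed endpoints (single points have measure 0).
So m(E) = sum_i (b_i - a_i).
  I_1 has length 49/4 - 41/4 = 2.
  I_2 has length 15 - 25/2 = 5/2.
  I_3 has length 37/2 - 33/2 = 2.
  I_4 has length 39/2 - 19 = 1/2.
  I_5 has length 85/4 - 79/4 = 3/2.
Summing:
  m(E) = 2 + 5/2 + 2 + 1/2 + 3/2 = 17/2.

17/2


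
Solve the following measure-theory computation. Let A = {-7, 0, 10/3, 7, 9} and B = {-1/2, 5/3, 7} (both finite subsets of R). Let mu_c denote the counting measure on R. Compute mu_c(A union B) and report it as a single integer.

Counting measure on a finite set equals cardinality. By inclusion-exclusion, |A union B| = |A| + |B| - |A cap B|.
|A| = 5, |B| = 3, |A cap B| = 1.
So mu_c(A union B) = 5 + 3 - 1 = 7.

7


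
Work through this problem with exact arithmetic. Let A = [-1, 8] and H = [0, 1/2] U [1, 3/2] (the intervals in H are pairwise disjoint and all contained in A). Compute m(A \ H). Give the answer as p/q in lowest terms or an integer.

The ambient interval has length m(A) = 8 - (-1) = 9.
Since the holes are disjoint and sit inside A, by finite additivity
  m(H) = sum_i (b_i - a_i), and m(A \ H) = m(A) - m(H).
Computing the hole measures:
  m(H_1) = 1/2 - 0 = 1/2.
  m(H_2) = 3/2 - 1 = 1/2.
Summed: m(H) = 1/2 + 1/2 = 1.
So m(A \ H) = 9 - 1 = 8.

8


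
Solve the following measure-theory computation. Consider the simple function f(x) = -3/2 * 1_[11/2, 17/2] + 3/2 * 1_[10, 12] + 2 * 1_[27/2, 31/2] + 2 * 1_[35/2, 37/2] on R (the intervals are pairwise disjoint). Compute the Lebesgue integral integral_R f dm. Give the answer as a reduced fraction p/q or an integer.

For a simple function f = sum_i c_i * 1_{A_i} with disjoint A_i,
  integral f dm = sum_i c_i * m(A_i).
Lengths of the A_i:
  m(A_1) = 17/2 - 11/2 = 3.
  m(A_2) = 12 - 10 = 2.
  m(A_3) = 31/2 - 27/2 = 2.
  m(A_4) = 37/2 - 35/2 = 1.
Contributions c_i * m(A_i):
  (-3/2) * (3) = -9/2.
  (3/2) * (2) = 3.
  (2) * (2) = 4.
  (2) * (1) = 2.
Total: -9/2 + 3 + 4 + 2 = 9/2.

9/2


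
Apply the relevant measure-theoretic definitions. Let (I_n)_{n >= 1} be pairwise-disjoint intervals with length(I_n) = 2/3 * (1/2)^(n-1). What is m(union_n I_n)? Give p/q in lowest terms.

By countable additivity of the Lebesgue measure on pairwise disjoint measurable sets,
  m(union_{n >= 1} I_n) = sum_{n >= 1} m(I_n) = sum_{n >= 1} a * r^(n-1),
  with a = 2/3 and r = 1/2.
Since 0 < r = 1/2 < 1, the geometric series converges:
  sum_{n >= 1} a * r^(n-1) = a / (1 - r).
  = 2/3 / (1 - 1/2)
  = 2/3 / (1/2)
  = 4/3.

4/3
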